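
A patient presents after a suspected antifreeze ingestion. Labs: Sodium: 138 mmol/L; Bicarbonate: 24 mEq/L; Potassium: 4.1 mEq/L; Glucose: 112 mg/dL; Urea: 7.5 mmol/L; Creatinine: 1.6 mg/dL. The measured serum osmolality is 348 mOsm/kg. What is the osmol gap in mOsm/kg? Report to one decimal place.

58.3 mOsm/kg

Calculated osmolality = 2·Na + glucose/18 + urea
= 2·138 + 112/18 + 7.5
= 276 + 6.22 + 7.50
= 289.72 mOsm/kg ≈ 289.7 mOsm/kg
Osmolar gap = measured − calculated = 348 − 289.7 = 58.3 mOsm/kg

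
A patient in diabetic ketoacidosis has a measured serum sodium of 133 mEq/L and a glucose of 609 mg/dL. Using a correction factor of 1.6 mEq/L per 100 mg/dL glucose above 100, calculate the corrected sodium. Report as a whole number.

Corrected Na = measured Na + 1.6 · (glucose − 100)/100
= 133 + 1.6 · (609 − 100)/100
= 133 + 8.1
= 141.1 mEq/L

141 mEq/L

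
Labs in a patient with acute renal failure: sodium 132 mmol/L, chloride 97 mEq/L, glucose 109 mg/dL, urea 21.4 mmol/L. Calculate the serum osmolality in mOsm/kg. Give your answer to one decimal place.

291.5 mOsm/kg

Calculated osmolality = 2·Na + glucose/18 + urea
= 2·132 + 109/18 + 21.4
= 264 + 6.06 + 21.40
= 291.46 mOsm/kg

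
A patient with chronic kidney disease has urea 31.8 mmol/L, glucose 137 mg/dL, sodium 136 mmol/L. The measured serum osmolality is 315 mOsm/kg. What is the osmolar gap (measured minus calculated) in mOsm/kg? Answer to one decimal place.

Calculated osmolality = 2·Na + glucose/18 + urea
= 2·136 + 137/18 + 31.8
= 272 + 7.61 + 31.80
= 311.41 mOsm/kg ≈ 311.4 mOsm/kg
Osmolar gap = measured − calculated = 315 − 311.4 = 3.6 mOsm/kg

3.6 mOsm/kg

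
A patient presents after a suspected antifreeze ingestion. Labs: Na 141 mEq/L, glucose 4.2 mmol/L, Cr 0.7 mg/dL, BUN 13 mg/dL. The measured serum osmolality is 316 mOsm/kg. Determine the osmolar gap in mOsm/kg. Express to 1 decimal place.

Calculated osmolality = 2·Na + glucose + BUN/2.8
= 2·141 + 4.2 + 13/2.8
= 282 + 4.20 + 4.64
= 290.84 mOsm/kg ≈ 290.8 mOsm/kg
Osmolar gap = measured − calculated = 316 − 290.8 = 25.2 mOsm/kg

25.2 mOsm/kg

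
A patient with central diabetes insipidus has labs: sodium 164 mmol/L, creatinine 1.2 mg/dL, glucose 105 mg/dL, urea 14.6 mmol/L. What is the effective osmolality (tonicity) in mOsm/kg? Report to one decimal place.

333.8 mOsm/kg

Effective osmolality excludes urea (freely permeant across cell membranes):
2·Na + glucose/18
= 2·164 + 105/18
= 328 + 5.83
= 333.83 mOsm/kg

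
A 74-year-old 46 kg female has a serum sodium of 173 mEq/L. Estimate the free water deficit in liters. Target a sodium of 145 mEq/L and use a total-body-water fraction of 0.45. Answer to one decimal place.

TBW = 0.45 · 46 = 20.7 L
Free water deficit = TBW · (Na/145 − 1)
= 20.7 · (173/145 − 1)
= 20.7 · 0.1931
= 4 L

4.0 L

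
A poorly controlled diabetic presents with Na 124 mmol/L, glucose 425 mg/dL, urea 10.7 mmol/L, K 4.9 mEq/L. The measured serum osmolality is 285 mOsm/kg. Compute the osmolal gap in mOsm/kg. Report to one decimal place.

2.7 mOsm/kg

Calculated osmolality = 2·Na + glucose/18 + urea
= 2·124 + 425/18 + 10.7
= 248 + 23.61 + 10.70
= 282.31 mOsm/kg ≈ 282.3 mOsm/kg
Osmolar gap = measured − calculated = 285 − 282.3 = 2.7 mOsm/kg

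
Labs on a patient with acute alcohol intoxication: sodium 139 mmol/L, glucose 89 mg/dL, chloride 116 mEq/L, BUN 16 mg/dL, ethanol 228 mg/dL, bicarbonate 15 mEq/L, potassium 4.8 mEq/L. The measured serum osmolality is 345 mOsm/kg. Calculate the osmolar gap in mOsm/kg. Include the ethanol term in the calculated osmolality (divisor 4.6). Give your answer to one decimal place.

6.8 mOsm/kg

Calculated osmolality = 2·Na + glucose/18 + BUN/2.8 + ethanol/4.6
= 2·139 + 89/18 + 16/2.8 + 228/4.6
= 278 + 4.94 + 5.71 + 49.57
= 338.22 mOsm/kg ≈ 338.2 mOsm/kg
Osmolar gap = measured − calculated = 345 − 338.2 = 6.8 mOsm/kg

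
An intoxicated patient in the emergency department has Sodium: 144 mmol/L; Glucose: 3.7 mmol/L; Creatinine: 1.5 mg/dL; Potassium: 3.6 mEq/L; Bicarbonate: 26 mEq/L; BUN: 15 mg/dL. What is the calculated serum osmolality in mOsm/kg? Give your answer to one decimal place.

Calculated osmolality = 2·Na + glucose + BUN/2.8
= 2·144 + 3.7 + 15/2.8
= 288 + 3.70 + 5.36
= 297.06 mOsm/kg

297.1 mOsm/kg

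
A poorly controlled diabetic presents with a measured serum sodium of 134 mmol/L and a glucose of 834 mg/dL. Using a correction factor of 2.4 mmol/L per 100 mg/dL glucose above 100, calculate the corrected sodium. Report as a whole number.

152 mmol/L

Corrected Na = measured Na + 2.4 · (glucose − 100)/100
= 134 + 2.4 · (834 − 100)/100
= 134 + 17.6
= 151.6 mmol/L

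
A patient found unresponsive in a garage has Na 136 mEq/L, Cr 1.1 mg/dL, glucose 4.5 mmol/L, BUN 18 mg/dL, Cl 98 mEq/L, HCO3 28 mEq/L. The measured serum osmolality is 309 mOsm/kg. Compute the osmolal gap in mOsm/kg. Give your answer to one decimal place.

Calculated osmolality = 2·Na + glucose + BUN/2.8
= 2·136 + 4.5 + 18/2.8
= 272 + 4.50 + 6.43
= 282.93 mOsm/kg ≈ 282.9 mOsm/kg
Osmolar gap = measured − calculated = 309 − 282.9 = 26.1 mOsm/kg

26.1 mOsm/kg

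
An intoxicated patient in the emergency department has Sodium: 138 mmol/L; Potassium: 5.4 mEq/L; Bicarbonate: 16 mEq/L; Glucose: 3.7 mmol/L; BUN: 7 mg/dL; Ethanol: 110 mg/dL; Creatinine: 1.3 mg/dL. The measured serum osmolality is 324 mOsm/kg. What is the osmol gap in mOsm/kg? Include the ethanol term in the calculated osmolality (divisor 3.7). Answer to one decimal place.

Calculated osmolality = 2·Na + glucose + BUN/2.8 + ethanol/3.7
= 2·138 + 3.7 + 7/2.8 + 110/3.7
= 276 + 3.70 + 2.50 + 29.73
= 311.93 mOsm/kg ≈ 311.9 mOsm/kg
Osmolar gap = measured − calculated = 324 − 311.9 = 12.1 mOsm/kg

12.1 mOsm/kg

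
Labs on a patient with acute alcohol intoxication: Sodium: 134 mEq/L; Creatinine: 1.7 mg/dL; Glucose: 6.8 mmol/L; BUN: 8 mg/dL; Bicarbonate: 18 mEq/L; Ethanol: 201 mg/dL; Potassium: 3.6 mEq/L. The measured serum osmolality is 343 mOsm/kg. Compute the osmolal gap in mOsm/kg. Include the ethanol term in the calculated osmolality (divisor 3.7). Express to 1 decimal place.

11.0 mOsm/kg

Calculated osmolality = 2·Na + glucose + BUN/2.8 + ethanol/3.7
= 2·134 + 6.8 + 8/2.8 + 201/3.7
= 268 + 6.80 + 2.86 + 54.32
= 331.98 mOsm/kg ≈ 332.0 mOsm/kg
Osmolar gap = measured − calculated = 343 − 332.0 = 11.0 mOsm/kg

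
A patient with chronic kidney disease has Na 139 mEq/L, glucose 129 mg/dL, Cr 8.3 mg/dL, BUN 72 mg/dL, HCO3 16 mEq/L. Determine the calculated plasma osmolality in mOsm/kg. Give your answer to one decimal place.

Calculated osmolality = 2·Na + glucose/18 + BUN/2.8
= 2·139 + 129/18 + 72/2.8
= 278 + 7.17 + 25.71
= 310.88 mOsm/kg

310.9 mOsm/kg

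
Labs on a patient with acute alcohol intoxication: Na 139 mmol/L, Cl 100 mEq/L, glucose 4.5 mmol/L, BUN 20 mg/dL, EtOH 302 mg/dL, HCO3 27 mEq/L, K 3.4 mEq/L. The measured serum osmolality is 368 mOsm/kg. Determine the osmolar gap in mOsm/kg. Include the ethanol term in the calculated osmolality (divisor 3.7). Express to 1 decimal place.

-3.3 mOsm/kg

Calculated osmolality = 2·Na + glucose + BUN/2.8 + ethanol/3.7
= 2·139 + 4.5 + 20/2.8 + 302/3.7
= 278 + 4.50 + 7.14 + 81.62
= 371.26 mOsm/kg ≈ 371.3 mOsm/kg
Osmolar gap = measured − calculated = 368 − 371.3 = -3.3 mOsm/kg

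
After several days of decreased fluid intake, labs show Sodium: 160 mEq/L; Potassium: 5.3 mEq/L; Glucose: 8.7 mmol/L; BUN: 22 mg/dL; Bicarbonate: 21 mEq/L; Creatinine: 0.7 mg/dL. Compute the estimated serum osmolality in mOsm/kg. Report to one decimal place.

Calculated osmolality = 2·Na + glucose + BUN/2.8
= 2·160 + 8.7 + 22/2.8
= 320 + 8.70 + 7.86
= 336.56 mOsm/kg

336.6 mOsm/kg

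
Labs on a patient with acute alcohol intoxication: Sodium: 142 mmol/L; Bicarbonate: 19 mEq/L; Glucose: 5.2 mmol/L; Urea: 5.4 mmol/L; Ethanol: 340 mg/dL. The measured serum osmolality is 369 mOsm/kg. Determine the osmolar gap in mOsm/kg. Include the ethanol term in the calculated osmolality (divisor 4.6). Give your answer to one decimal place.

0.5 mOsm/kg

Calculated osmolality = 2·Na + glucose + urea + ethanol/4.6
= 2·142 + 5.2 + 5.4 + 340/4.6
= 284 + 5.20 + 5.40 + 73.91
= 368.51 mOsm/kg ≈ 368.5 mOsm/kg
Osmolar gap = measured − calculated = 369 − 368.5 = 0.5 mOsm/kg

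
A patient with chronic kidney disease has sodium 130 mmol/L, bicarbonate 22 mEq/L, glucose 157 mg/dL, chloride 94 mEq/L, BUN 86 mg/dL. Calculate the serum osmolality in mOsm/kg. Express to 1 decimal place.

299.4 mOsm/kg

Calculated osmolality = 2·Na + glucose/18 + BUN/2.8
= 2·130 + 157/18 + 86/2.8
= 260 + 8.72 + 30.71
= 299.43 mOsm/kg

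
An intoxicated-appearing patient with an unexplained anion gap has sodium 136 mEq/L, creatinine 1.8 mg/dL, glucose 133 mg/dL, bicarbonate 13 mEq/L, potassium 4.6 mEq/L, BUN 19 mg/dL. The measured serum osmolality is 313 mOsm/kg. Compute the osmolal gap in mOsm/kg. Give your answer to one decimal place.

26.8 mOsm/kg

Calculated osmolality = 2·Na + glucose/18 + BUN/2.8
= 2·136 + 133/18 + 19/2.8
= 272 + 7.39 + 6.79
= 286.18 mOsm/kg ≈ 286.2 mOsm/kg
Osmolar gap = measured − calculated = 313 − 286.2 = 26.8 mOsm/kg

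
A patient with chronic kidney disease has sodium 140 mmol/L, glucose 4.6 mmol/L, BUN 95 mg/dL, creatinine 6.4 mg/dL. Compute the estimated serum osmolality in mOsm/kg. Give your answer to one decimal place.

Calculated osmolality = 2·Na + glucose + BUN/2.8
= 2·140 + 4.6 + 95/2.8
= 280 + 4.60 + 33.93
= 318.53 mOsm/kg

318.5 mOsm/kg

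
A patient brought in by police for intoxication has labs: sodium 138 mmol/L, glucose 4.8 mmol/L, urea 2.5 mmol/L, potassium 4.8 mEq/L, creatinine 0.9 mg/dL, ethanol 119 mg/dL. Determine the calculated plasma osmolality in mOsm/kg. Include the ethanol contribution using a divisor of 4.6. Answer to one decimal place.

Calculated osmolality = 2·Na + glucose + urea + ethanol/4.6
= 2·138 + 4.8 + 2.5 + 119/4.6
= 276 + 4.80 + 2.50 + 25.87
= 309.17 mOsm/kg

309.2 mOsm/kg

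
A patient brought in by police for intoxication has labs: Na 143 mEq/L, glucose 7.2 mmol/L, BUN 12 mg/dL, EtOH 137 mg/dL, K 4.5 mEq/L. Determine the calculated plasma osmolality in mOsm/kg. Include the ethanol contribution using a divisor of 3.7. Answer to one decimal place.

334.5 mOsm/kg

Calculated osmolality = 2·Na + glucose + BUN/2.8 + ethanol/3.7
= 2·143 + 7.2 + 12/2.8 + 137/3.7
= 286 + 7.20 + 4.29 + 37.03
= 334.52 mOsm/kg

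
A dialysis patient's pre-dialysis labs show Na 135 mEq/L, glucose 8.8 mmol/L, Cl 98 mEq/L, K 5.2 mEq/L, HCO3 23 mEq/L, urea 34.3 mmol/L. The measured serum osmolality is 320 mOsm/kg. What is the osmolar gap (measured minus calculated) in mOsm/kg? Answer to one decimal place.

6.9 mOsm/kg

Calculated osmolality = 2·Na + glucose + urea
= 2·135 + 8.8 + 34.3
= 270 + 8.80 + 34.30
= 313.1 mOsm/kg ≈ 313.1 mOsm/kg
Osmolar gap = measured − calculated = 320 − 313.1 = 6.9 mOsm/kg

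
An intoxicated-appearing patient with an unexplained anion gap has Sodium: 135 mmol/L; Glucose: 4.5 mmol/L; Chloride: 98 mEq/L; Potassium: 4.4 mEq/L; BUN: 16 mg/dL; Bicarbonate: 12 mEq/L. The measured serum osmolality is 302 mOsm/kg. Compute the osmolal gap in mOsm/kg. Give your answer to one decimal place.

Calculated osmolality = 2·Na + glucose + BUN/2.8
= 2·135 + 4.5 + 16/2.8
= 270 + 4.50 + 5.71
= 280.21 mOsm/kg ≈ 280.2 mOsm/kg
Osmolar gap = measured − calculated = 302 − 280.2 = 21.8 mOsm/kg

21.8 mOsm/kg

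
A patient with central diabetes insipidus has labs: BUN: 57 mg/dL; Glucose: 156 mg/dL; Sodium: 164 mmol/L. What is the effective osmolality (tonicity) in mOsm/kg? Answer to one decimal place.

Effective osmolality excludes urea (freely permeant across cell membranes):
2·Na + glucose/18
= 2·164 + 156/18
= 328 + 8.67
= 336.67 mOsm/kg

336.7 mOsm/kg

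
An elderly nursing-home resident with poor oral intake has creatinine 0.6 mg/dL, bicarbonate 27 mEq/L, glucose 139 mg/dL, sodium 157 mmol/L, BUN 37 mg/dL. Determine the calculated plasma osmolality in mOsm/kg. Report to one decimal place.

334.9 mOsm/kg

Calculated osmolality = 2·Na + glucose/18 + BUN/2.8
= 2·157 + 139/18 + 37/2.8
= 314 + 7.72 + 13.21
= 334.93 mOsm/kg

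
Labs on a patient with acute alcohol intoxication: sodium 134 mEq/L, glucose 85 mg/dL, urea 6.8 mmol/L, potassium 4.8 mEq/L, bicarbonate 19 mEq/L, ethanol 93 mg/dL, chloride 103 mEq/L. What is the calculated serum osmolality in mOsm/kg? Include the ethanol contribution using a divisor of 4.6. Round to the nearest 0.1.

299.7 mOsm/kg

Calculated osmolality = 2·Na + glucose/18 + urea + ethanol/4.6
= 2·134 + 85/18 + 6.8 + 93/4.6
= 268 + 4.72 + 6.80 + 20.22
= 299.74 mOsm/kg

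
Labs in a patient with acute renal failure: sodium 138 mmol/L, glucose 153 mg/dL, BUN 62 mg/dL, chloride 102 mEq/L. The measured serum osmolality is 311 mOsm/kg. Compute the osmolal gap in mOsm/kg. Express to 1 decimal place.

Calculated osmolality = 2·Na + glucose/18 + BUN/2.8
= 2·138 + 153/18 + 62/2.8
= 276 + 8.50 + 22.14
= 306.64 mOsm/kg ≈ 306.6 mOsm/kg
Osmolar gap = measured − calculated = 311 − 306.6 = 4.4 mOsm/kg

4.4 mOsm/kg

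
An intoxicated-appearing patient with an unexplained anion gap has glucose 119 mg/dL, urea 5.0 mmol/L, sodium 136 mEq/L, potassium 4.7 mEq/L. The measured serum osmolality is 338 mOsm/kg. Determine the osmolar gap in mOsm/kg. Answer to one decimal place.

54.4 mOsm/kg

Calculated osmolality = 2·Na + glucose/18 + urea
= 2·136 + 119/18 + 5
= 272 + 6.61 + 5
= 283.61 mOsm/kg ≈ 283.6 mOsm/kg
Osmolar gap = measured − calculated = 338 − 283.6 = 54.4 mOsm/kg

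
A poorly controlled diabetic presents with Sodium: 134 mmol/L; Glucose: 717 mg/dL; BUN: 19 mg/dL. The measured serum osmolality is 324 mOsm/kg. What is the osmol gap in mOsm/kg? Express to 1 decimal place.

Calculated osmolality = 2·Na + glucose/18 + BUN/2.8
= 2·134 + 717/18 + 19/2.8
= 268 + 39.83 + 6.79
= 314.62 mOsm/kg ≈ 314.6 mOsm/kg
Osmolar gap = measured − calculated = 324 − 314.6 = 9.4 mOsm/kg

9.4 mOsm/kg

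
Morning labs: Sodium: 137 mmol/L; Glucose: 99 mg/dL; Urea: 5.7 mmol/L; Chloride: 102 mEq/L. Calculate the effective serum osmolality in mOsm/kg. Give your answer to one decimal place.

279.5 mOsm/kg

Effective osmolality excludes urea (freely permeant across cell membranes):
2·Na + glucose/18
= 2·137 + 99/18
= 274 + 5.5
= 279.5 mOsm/kg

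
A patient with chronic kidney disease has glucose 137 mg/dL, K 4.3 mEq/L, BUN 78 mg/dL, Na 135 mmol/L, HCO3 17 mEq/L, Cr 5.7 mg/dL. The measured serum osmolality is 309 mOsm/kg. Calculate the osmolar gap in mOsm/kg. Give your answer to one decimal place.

Calculated osmolality = 2·Na + glucose/18 + BUN/2.8
= 2·135 + 137/18 + 78/2.8
= 270 + 7.61 + 27.86
= 305.47 mOsm/kg ≈ 305.5 mOsm/kg
Osmolar gap = measured − calculated = 309 − 305.5 = 3.5 mOsm/kg

3.5 mOsm/kg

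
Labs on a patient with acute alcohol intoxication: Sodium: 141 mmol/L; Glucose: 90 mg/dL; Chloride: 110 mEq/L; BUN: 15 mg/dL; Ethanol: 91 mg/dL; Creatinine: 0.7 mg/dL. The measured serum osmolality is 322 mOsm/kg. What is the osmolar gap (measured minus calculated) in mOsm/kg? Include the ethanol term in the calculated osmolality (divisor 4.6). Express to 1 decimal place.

9.9 mOsm/kg

Calculated osmolality = 2·Na + glucose/18 + BUN/2.8 + ethanol/4.6
= 2·141 + 90/18 + 15/2.8 + 91/4.6
= 282 + 5 + 5.36 + 19.78
= 312.14 mOsm/kg ≈ 312.1 mOsm/kg
Osmolar gap = measured − calculated = 322 − 312.1 = 9.9 mOsm/kg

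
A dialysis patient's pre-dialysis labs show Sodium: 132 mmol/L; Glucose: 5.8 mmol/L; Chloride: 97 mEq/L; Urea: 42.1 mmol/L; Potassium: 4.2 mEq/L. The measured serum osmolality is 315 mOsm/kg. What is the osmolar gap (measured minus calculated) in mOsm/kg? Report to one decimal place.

3.1 mOsm/kg

Calculated osmolality = 2·Na + glucose + urea
= 2·132 + 5.8 + 42.1
= 264 + 5.80 + 42.10
= 311.9 mOsm/kg ≈ 311.9 mOsm/kg
Osmolar gap = measured − calculated = 315 − 311.9 = 3.1 mOsm/kg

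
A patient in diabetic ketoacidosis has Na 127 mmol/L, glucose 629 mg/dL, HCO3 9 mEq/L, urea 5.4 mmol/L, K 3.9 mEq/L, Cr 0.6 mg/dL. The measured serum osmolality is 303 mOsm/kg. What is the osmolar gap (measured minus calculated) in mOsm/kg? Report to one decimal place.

8.7 mOsm/kg

Calculated osmolality = 2·Na + glucose/18 + urea
= 2·127 + 629/18 + 5.4
= 254 + 34.94 + 5.40
= 294.34 mOsm/kg ≈ 294.3 mOsm/kg
Osmolar gap = measured − calculated = 303 − 294.3 = 8.7 mOsm/kg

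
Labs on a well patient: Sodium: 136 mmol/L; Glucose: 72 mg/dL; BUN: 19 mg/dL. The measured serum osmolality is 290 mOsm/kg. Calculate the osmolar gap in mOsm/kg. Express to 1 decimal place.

Calculated osmolality = 2·Na + glucose/18 + BUN/2.8
= 2·136 + 72/18 + 19/2.8
= 272 + 4 + 6.79
= 282.79 mOsm/kg ≈ 282.8 mOsm/kg
Osmolar gap = measured − calculated = 290 − 282.8 = 7.2 mOsm/kg

7.2 mOsm/kg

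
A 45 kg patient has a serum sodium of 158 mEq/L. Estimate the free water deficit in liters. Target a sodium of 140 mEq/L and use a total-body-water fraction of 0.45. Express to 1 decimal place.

TBW = 0.45 · 45 = 20.25 L
Free water deficit = TBW · (Na/140 − 1)
= 20.25 · (158/140 − 1)
= 20.25 · 0.1286
= 2.6 L

2.6 L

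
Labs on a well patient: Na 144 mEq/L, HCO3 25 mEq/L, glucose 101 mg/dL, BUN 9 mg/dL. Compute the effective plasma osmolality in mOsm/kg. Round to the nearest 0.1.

Effective osmolality excludes urea (freely permeant across cell membranes):
2·Na + glucose/18
= 2·144 + 101/18
= 288 + 5.61
= 293.61 mOsm/kg

293.6 mOsm/kg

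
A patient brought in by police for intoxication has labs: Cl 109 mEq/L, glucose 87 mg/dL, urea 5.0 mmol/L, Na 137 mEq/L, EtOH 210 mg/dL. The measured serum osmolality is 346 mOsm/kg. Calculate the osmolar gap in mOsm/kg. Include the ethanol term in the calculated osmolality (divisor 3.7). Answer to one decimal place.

5.4 mOsm/kg

Calculated osmolality = 2·Na + glucose/18 + urea + ethanol/3.7
= 2·137 + 87/18 + 5 + 210/3.7
= 274 + 4.83 + 5 + 56.76
= 340.59 mOsm/kg ≈ 340.6 mOsm/kg
Osmolar gap = measured − calculated = 346 − 340.6 = 5.4 mOsm/kg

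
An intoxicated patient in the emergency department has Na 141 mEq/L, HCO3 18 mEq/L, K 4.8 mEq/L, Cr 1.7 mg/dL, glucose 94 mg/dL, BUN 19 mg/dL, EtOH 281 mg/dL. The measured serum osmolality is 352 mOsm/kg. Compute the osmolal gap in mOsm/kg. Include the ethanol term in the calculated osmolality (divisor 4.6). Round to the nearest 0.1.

-3.1 mOsm/kg

Calculated osmolality = 2·Na + glucose/18 + BUN/2.8 + ethanol/4.6
= 2·141 + 94/18 + 19/2.8 + 281/4.6
= 282 + 5.22 + 6.79 + 61.09
= 355.1 mOsm/kg ≈ 355.1 mOsm/kg
Osmolar gap = measured − calculated = 352 − 355.1 = -3.1 mOsm/kg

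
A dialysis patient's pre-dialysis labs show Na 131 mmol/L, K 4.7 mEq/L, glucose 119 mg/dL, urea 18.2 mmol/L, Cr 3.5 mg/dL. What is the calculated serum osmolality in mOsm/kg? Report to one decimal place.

286.8 mOsm/kg

Calculated osmolality = 2·Na + glucose/18 + urea
= 2·131 + 119/18 + 18.2
= 262 + 6.61 + 18.20
= 286.81 mOsm/kg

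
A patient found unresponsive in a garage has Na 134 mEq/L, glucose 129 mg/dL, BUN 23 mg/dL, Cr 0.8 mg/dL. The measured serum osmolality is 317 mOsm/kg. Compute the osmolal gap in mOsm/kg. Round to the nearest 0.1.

Calculated osmolality = 2·Na + glucose/18 + BUN/2.8
= 2·134 + 129/18 + 23/2.8
= 268 + 7.17 + 8.21
= 283.38 mOsm/kg ≈ 283.4 mOsm/kg
Osmolar gap = measured − calculated = 317 − 283.4 = 33.6 mOsm/kg

33.6 mOsm/kg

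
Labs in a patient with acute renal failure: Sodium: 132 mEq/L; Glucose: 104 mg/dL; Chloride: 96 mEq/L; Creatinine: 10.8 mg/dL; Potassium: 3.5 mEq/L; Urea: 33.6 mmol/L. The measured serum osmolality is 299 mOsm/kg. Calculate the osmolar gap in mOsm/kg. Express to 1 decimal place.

-4.4 mOsm/kg

Calculated osmolality = 2·Na + glucose/18 + urea
= 2·132 + 104/18 + 33.6
= 264 + 5.78 + 33.60
= 303.38 mOsm/kg ≈ 303.4 mOsm/kg
Osmolar gap = measured − calculated = 299 − 303.4 = -4.4 mOsm/kg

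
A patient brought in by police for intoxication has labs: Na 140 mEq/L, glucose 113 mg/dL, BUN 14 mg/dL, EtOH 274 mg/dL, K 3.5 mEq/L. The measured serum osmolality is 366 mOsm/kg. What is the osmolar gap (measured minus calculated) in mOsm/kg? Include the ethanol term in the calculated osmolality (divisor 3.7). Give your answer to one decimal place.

0.7 mOsm/kg

Calculated osmolality = 2·Na + glucose/18 + BUN/2.8 + ethanol/3.7
= 2·140 + 113/18 + 14/2.8 + 274/3.7
= 280 + 6.28 + 5 + 74.05
= 365.33 mOsm/kg ≈ 365.3 mOsm/kg
Osmolar gap = measured − calculated = 366 − 365.3 = 0.7 mOsm/kg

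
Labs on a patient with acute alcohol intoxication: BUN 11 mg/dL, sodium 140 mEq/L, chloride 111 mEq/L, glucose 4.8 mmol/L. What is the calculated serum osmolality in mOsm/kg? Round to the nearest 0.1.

Calculated osmolality = 2·Na + glucose + BUN/2.8
= 2·140 + 4.8 + 11/2.8
= 280 + 4.80 + 3.93
= 288.73 mOsm/kg

288.7 mOsm/kg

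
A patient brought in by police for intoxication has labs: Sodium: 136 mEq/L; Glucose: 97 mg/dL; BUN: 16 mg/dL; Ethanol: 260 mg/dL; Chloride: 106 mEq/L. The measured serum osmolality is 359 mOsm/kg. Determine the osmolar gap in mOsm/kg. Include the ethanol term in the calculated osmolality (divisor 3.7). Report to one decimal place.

5.6 mOsm/kg

Calculated osmolality = 2·Na + glucose/18 + BUN/2.8 + ethanol/3.7
= 2·136 + 97/18 + 16/2.8 + 260/3.7
= 272 + 5.39 + 5.71 + 70.27
= 353.37 mOsm/kg ≈ 353.4 mOsm/kg
Osmolar gap = measured − calculated = 359 − 353.4 = 5.6 mOsm/kg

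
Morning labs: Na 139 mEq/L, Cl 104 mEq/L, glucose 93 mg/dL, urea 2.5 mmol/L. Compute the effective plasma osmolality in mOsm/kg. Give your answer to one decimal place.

Effective osmolality excludes urea (freely permeant across cell membranes):
2·Na + glucose/18
= 2·139 + 93/18
= 278 + 5.17
= 283.17 mOsm/kg

283.2 mOsm/kg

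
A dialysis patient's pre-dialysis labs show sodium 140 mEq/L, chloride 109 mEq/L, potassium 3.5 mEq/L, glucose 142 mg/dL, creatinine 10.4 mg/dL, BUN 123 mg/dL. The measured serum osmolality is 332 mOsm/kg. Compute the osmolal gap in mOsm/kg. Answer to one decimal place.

Calculated osmolality = 2·Na + glucose/18 + BUN/2.8
= 2·140 + 142/18 + 123/2.8
= 280 + 7.89 + 43.93
= 331.82 mOsm/kg ≈ 331.8 mOsm/kg
Osmolar gap = measured − calculated = 332 − 331.8 = 0.2 mOsm/kg

0.2 mOsm/kg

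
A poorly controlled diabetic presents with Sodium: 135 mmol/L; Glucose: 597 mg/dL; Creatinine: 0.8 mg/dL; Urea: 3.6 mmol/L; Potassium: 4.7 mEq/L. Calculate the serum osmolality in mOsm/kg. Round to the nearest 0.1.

Calculated osmolality = 2·Na + glucose/18 + urea
= 2·135 + 597/18 + 3.6
= 270 + 33.17 + 3.60
= 306.77 mOsm/kg

306.8 mOsm/kg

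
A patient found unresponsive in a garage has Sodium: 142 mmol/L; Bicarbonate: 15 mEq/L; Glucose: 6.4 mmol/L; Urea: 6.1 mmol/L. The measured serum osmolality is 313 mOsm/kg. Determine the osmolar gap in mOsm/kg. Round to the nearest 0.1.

Calculated osmolality = 2·Na + glucose + urea
= 2·142 + 6.4 + 6.1
= 284 + 6.40 + 6.10
= 296.5 mOsm/kg ≈ 296.5 mOsm/kg
Osmolar gap = measured − calculated = 313 − 296.5 = 16.5 mOsm/kg

16.5 mOsm/kg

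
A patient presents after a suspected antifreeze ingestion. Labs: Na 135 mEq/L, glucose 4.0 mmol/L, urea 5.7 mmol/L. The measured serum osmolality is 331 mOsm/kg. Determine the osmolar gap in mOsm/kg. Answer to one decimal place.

Calculated osmolality = 2·Na + glucose + urea
= 2·135 + 4 + 5.7
= 270 + 4 + 5.70
= 279.7 mOsm/kg ≈ 279.7 mOsm/kg
Osmolar gap = measured − calculated = 331 − 279.7 = 51.3 mOsm/kg

51.3 mOsm/kg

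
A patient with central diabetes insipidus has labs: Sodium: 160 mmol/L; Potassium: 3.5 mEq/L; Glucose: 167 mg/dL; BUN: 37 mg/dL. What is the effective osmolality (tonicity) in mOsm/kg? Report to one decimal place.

Effective osmolality excludes urea (freely permeant across cell membranes):
2·Na + glucose/18
= 2·160 + 167/18
= 320 + 9.28
= 329.28 mOsm/kg

329.3 mOsm/kg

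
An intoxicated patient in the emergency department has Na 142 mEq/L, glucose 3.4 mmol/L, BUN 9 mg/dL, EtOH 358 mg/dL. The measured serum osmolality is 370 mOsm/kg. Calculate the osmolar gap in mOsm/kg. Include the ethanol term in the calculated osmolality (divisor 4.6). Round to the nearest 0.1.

Calculated osmolality = 2·Na + glucose + BUN/2.8 + ethanol/4.6
= 2·142 + 3.4 + 9/2.8 + 358/4.6
= 284 + 3.40 + 3.21 + 77.83
= 368.44 mOsm/kg ≈ 368.4 mOsm/kg
Osmolar gap = measured − calculated = 370 − 368.4 = 1.6 mOsm/kg

1.6 mOsm/kg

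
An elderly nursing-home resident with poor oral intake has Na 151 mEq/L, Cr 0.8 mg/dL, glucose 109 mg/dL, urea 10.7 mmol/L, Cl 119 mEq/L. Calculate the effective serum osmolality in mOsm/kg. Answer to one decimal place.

Effective osmolality excludes urea (freely permeant across cell membranes):
2·Na + glucose/18
= 2·151 + 109/18
= 302 + 6.06
= 308.06 mOsm/kg

308.1 mOsm/kg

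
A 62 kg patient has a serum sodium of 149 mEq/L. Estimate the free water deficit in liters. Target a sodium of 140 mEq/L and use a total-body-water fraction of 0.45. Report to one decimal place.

TBW = 0.45 · 62 = 27.9 L
Free water deficit = TBW · (Na/140 − 1)
= 27.9 · (149/140 − 1)
= 27.9 · 0.0643
= 1.79 L

1.8 L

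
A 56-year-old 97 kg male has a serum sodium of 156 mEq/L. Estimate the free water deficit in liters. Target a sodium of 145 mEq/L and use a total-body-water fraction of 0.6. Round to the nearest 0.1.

4.4 L

TBW = 0.6 · 97 = 58.2 L
Free water deficit = TBW · (Na/145 − 1)
= 58.2 · (156/145 − 1)
= 58.2 · 0.0759
= 4.42 L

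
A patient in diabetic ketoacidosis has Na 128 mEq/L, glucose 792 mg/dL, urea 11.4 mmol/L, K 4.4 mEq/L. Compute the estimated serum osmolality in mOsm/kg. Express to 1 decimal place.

Calculated osmolality = 2·Na + glucose/18 + urea
= 2·128 + 792/18 + 11.4
= 256 + 44 + 11.40
= 311.4 mOsm/kg

311.4 mOsm/kg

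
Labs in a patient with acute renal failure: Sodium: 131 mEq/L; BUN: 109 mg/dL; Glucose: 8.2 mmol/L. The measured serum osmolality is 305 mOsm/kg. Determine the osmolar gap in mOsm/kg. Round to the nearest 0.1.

Calculated osmolality = 2·Na + glucose + BUN/2.8
= 2·131 + 8.2 + 109/2.8
= 262 + 8.20 + 38.93
= 309.13 mOsm/kg ≈ 309.1 mOsm/kg
Osmolar gap = measured − calculated = 305 − 309.1 = -4.1 mOsm/kg

-4.1 mOsm/kg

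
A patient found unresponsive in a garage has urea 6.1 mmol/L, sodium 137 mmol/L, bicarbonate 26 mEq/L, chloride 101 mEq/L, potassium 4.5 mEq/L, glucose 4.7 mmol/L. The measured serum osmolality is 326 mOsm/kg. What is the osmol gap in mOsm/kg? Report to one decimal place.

Calculated osmolality = 2·Na + glucose + urea
= 2·137 + 4.7 + 6.1
= 274 + 4.70 + 6.10
= 284.8 mOsm/kg ≈ 284.8 mOsm/kg
Osmolar gap = measured − calculated = 326 − 284.8 = 41.2 mOsm/kg

41.2 mOsm/kg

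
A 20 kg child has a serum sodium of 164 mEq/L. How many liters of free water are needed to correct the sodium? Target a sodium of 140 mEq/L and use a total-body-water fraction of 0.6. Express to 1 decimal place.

2.1 L

TBW = 0.6 · 20 = 12 L
Free water deficit = TBW · (Na/140 − 1)
= 12 · (164/140 − 1)
= 12 · 0.1714
= 2.06 L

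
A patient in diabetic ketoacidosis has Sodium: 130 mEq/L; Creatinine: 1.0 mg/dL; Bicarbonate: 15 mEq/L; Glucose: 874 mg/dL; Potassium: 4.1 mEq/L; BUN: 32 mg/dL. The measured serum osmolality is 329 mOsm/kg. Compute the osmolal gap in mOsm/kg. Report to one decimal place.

9.0 mOsm/kg

Calculated osmolality = 2·Na + glucose/18 + BUN/2.8
= 2·130 + 874/18 + 32/2.8
= 260 + 48.56 + 11.43
= 319.99 mOsm/kg ≈ 320.0 mOsm/kg
Osmolar gap = measured − calculated = 329 − 320.0 = 9.0 mOsm/kg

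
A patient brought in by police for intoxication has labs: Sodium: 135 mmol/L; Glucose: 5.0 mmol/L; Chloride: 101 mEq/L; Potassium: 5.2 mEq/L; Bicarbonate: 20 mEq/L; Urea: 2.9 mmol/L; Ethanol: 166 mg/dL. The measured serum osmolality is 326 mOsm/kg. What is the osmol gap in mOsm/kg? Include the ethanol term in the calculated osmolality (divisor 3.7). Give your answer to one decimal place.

3.2 mOsm/kg

Calculated osmolality = 2·Na + glucose + urea + ethanol/3.7
= 2·135 + 5 + 2.9 + 166/3.7
= 270 + 5 + 2.90 + 44.86
= 322.76 mOsm/kg ≈ 322.8 mOsm/kg
Osmolar gap = measured − calculated = 326 − 322.8 = 3.2 mOsm/kg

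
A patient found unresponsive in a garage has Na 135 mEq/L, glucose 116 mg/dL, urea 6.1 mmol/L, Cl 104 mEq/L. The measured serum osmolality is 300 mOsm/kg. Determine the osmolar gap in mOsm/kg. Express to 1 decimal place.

Calculated osmolality = 2·Na + glucose/18 + urea
= 2·135 + 116/18 + 6.1
= 270 + 6.44 + 6.10
= 282.54 mOsm/kg ≈ 282.5 mOsm/kg
Osmolar gap = measured − calculated = 300 − 282.5 = 17.5 mOsm/kg

17.5 mOsm/kg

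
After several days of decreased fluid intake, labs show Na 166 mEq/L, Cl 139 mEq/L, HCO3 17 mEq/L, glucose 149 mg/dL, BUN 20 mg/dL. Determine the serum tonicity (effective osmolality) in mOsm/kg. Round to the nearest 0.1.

340.3 mOsm/kg

Effective osmolality excludes urea (freely permeant across cell membranes):
2·Na + glucose/18
= 2·166 + 149/18
= 332 + 8.28
= 340.28 mOsm/kg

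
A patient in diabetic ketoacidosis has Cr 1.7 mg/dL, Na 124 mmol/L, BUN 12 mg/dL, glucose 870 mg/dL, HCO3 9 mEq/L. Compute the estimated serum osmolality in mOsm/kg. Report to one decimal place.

Calculated osmolality = 2·Na + glucose/18 + BUN/2.8
= 2·124 + 870/18 + 12/2.8
= 248 + 48.33 + 4.29
= 300.62 mOsm/kg

300.6 mOsm/kg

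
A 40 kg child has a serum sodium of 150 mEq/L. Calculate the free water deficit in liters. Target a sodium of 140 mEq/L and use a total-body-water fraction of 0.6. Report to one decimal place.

TBW = 0.6 · 40 = 24 L
Free water deficit = TBW · (Na/140 − 1)
= 24 · (150/140 − 1)
= 24 · 0.0714
= 1.71 L

1.7 L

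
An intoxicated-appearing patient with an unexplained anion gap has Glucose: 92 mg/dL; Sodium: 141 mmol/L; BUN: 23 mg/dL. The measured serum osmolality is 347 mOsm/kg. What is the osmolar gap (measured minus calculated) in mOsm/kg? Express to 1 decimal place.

51.7 mOsm/kg

Calculated osmolality = 2·Na + glucose/18 + BUN/2.8
= 2·141 + 92/18 + 23/2.8
= 282 + 5.11 + 8.21
= 295.32 mOsm/kg ≈ 295.3 mOsm/kg
Osmolar gap = measured − calculated = 347 − 295.3 = 51.7 mOsm/kg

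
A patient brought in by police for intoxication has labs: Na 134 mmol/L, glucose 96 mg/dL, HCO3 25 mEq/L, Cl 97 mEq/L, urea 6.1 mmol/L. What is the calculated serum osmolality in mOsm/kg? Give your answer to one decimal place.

279.4 mOsm/kg

Calculated osmolality = 2·Na + glucose/18 + urea
= 2·134 + 96/18 + 6.1
= 268 + 5.33 + 6.10
= 279.43 mOsm/kg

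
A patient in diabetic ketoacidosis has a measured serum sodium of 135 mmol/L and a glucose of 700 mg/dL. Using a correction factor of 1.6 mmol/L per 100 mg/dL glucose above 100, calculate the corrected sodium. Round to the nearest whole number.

Corrected Na = measured Na + 1.6 · (glucose − 100)/100
= 135 + 1.6 · (700 − 100)/100
= 135 + 9.6
= 144.6 mmol/L

145 mmol/L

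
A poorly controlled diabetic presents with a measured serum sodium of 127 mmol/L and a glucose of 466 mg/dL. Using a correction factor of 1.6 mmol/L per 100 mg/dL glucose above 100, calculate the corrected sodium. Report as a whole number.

Corrected Na = measured Na + 1.6 · (glucose − 100)/100
= 127 + 1.6 · (466 − 100)/100
= 127 + 5.9
= 132.9 mmol/L

133 mmol/L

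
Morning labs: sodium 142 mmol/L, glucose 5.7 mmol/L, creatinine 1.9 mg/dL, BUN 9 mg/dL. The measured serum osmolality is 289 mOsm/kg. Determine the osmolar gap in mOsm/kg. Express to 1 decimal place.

Calculated osmolality = 2·Na + glucose + BUN/2.8
= 2·142 + 5.7 + 9/2.8
= 284 + 5.70 + 3.21
= 292.91 mOsm/kg ≈ 292.9 mOsm/kg
Osmolar gap = measured − calculated = 289 − 292.9 = -3.9 mOsm/kg

-3.9 mOsm/kg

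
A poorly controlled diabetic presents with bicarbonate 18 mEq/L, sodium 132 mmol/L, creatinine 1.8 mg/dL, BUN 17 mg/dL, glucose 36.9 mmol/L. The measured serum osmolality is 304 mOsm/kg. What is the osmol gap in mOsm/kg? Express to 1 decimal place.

Calculated osmolality = 2·Na + glucose + BUN/2.8
= 2·132 + 36.9 + 17/2.8
= 264 + 36.90 + 6.07
= 306.97 mOsm/kg ≈ 307.0 mOsm/kg
Osmolar gap = measured − calculated = 304 − 307.0 = -3.0 mOsm/kg

-3.0 mOsm/kg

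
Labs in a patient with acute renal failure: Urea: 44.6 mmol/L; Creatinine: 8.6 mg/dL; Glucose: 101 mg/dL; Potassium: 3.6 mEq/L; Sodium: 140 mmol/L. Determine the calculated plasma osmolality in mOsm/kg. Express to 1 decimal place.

330.2 mOsm/kg

Calculated osmolality = 2·Na + glucose/18 + urea
= 2·140 + 101/18 + 44.6
= 280 + 5.61 + 44.60
= 330.21 mOsm/kg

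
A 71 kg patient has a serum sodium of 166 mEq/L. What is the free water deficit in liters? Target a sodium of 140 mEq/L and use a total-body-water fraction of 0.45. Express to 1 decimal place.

TBW = 0.45 · 71 = 31.95 L
Free water deficit = TBW · (Na/140 − 1)
= 31.95 · (166/140 − 1)
= 31.95 · 0.1857
= 5.93 L

5.9 L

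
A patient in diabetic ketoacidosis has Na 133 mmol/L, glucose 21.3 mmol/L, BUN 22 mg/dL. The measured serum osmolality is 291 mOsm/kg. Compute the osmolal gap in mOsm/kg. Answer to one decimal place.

-4.2 mOsm/kg

Calculated osmolality = 2·Na + glucose + BUN/2.8
= 2·133 + 21.3 + 22/2.8
= 266 + 21.30 + 7.86
= 295.16 mOsm/kg ≈ 295.2 mOsm/kg
Osmolar gap = measured − calculated = 291 − 295.2 = -4.2 mOsm/kg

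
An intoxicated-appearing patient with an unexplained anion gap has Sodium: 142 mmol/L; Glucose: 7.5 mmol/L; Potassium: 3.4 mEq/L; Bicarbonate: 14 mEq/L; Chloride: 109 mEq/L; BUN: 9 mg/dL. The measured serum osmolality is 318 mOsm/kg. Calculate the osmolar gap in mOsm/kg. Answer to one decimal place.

Calculated osmolality = 2·Na + glucose + BUN/2.8
= 2·142 + 7.5 + 9/2.8
= 284 + 7.50 + 3.21
= 294.71 mOsm/kg ≈ 294.7 mOsm/kg
Osmolar gap = measured − calculated = 318 − 294.7 = 23.3 mOsm/kg

23.3 mOsm/kg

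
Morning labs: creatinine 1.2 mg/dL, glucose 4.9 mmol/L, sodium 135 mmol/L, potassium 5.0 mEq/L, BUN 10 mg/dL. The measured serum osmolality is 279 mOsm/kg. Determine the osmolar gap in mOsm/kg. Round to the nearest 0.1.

0.5 mOsm/kg

Calculated osmolality = 2·Na + glucose + BUN/2.8
= 2·135 + 4.9 + 10/2.8
= 270 + 4.90 + 3.57
= 278.47 mOsm/kg ≈ 278.5 mOsm/kg
Osmolar gap = measured − calculated = 279 − 278.5 = 0.5 mOsm/kg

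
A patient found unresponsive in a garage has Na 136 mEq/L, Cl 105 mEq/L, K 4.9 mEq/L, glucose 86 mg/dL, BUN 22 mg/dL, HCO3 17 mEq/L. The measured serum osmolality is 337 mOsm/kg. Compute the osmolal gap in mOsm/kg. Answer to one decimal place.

52.4 mOsm/kg

Calculated osmolality = 2·Na + glucose/18 + BUN/2.8
= 2·136 + 86/18 + 22/2.8
= 272 + 4.78 + 7.86
= 284.64 mOsm/kg ≈ 284.6 mOsm/kg
Osmolar gap = measured − calculated = 337 − 284.6 = 52.4 mOsm/kg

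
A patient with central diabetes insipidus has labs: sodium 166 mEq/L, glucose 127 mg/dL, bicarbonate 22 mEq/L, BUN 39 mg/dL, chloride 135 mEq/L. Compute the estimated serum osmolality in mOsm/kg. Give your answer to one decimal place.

353.0 mOsm/kg

Calculated osmolality = 2·Na + glucose/18 + BUN/2.8
= 2·166 + 127/18 + 39/2.8
= 332 + 7.06 + 13.93
= 352.99 mOsm/kg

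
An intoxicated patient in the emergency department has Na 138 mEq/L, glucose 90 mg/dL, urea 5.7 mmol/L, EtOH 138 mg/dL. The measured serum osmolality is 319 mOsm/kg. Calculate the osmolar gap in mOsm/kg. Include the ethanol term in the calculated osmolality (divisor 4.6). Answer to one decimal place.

Calculated osmolality = 2·Na + glucose/18 + urea + ethanol/4.6
= 2·138 + 90/18 + 5.7 + 138/4.6
= 276 + 5 + 5.70 + 30
= 316.7 mOsm/kg ≈ 316.7 mOsm/kg
Osmolar gap = measured − calculated = 319 − 316.7 = 2.3 mOsm/kg

2.3 mOsm/kg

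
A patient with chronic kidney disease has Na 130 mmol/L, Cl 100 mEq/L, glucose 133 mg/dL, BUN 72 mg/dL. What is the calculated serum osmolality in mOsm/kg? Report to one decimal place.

293.1 mOsm/kg

Calculated osmolality = 2·Na + glucose/18 + BUN/2.8
= 2·130 + 133/18 + 72/2.8
= 260 + 7.39 + 25.71
= 293.1 mOsm/kg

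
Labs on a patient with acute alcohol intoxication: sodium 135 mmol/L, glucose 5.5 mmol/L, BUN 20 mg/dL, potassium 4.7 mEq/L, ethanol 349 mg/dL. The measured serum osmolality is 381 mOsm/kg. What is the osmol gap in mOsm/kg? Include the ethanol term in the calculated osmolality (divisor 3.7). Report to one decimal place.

4.0 mOsm/kg

Calculated osmolality = 2·Na + glucose + BUN/2.8 + ethanol/3.7
= 2·135 + 5.5 + 20/2.8 + 349/3.7
= 270 + 5.50 + 7.14 + 94.32
= 376.96 mOsm/kg ≈ 377.0 mOsm/kg
Osmolar gap = measured − calculated = 381 − 377.0 = 4.0 mOsm/kg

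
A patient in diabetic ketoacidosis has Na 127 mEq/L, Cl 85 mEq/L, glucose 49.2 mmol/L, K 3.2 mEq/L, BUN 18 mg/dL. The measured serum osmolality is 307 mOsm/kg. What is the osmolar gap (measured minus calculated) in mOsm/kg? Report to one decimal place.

Calculated osmolality = 2·Na + glucose + BUN/2.8
= 2·127 + 49.2 + 18/2.8
= 254 + 49.20 + 6.43
= 309.63 mOsm/kg ≈ 309.6 mOsm/kg
Osmolar gap = measured − calculated = 307 − 309.6 = -2.6 mOsm/kg

-2.6 mOsm/kg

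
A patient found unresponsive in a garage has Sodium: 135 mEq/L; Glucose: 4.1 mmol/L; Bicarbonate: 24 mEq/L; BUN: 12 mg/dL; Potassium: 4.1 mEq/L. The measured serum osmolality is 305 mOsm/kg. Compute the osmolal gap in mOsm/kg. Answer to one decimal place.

Calculated osmolality = 2·Na + glucose + BUN/2.8
= 2·135 + 4.1 + 12/2.8
= 270 + 4.10 + 4.29
= 278.39 mOsm/kg ≈ 278.4 mOsm/kg
Osmolar gap = measured − calculated = 305 − 278.4 = 26.6 mOsm/kg

26.6 mOsm/kg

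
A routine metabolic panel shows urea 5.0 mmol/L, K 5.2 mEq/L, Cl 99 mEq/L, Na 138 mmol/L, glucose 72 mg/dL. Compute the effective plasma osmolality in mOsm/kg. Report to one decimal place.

Effective osmolality excludes urea (freely permeant across cell membranes):
2·Na + glucose/18
= 2·138 + 72/18
= 276 + 4
= 280 mOsm/kg

280.0 mOsm/kg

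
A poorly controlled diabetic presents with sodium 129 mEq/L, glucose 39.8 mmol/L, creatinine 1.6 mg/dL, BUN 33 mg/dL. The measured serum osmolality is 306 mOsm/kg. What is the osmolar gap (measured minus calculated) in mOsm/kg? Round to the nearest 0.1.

-3.6 mOsm/kg

Calculated osmolality = 2·Na + glucose + BUN/2.8
= 2·129 + 39.8 + 33/2.8
= 258 + 39.80 + 11.79
= 309.59 mOsm/kg ≈ 309.6 mOsm/kg
Osmolar gap = measured − calculated = 306 − 309.6 = -3.6 mOsm/kg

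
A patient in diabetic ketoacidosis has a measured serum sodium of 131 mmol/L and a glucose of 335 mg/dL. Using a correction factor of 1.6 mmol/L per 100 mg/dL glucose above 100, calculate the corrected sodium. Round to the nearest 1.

135 mmol/L

Corrected Na = measured Na + 1.6 · (glucose − 100)/100
= 131 + 1.6 · (335 − 100)/100
= 131 + 3.8
= 134.8 mmol/L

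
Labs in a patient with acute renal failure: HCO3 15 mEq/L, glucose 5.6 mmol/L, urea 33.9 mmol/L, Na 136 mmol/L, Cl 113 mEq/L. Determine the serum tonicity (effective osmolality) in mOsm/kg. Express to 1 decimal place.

277.6 mOsm/kg

Effective osmolality excludes urea (freely permeant across cell membranes):
2·Na + glucose
= 2·136 + 5.6
= 272 + 5.6
= 277.6 mOsm/kg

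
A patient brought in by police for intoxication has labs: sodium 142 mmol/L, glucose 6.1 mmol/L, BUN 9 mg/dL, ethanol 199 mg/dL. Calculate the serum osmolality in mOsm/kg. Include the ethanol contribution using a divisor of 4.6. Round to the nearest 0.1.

Calculated osmolality = 2·Na + glucose + BUN/2.8 + ethanol/4.6
= 2·142 + 6.1 + 9/2.8 + 199/4.6
= 284 + 6.10 + 3.21 + 43.26
= 336.57 mOsm/kg

336.6 mOsm/kg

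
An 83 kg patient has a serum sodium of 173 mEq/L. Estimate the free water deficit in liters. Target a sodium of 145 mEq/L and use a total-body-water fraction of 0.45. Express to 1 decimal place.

7.2 L

TBW = 0.45 · 83 = 37.35 L
Free water deficit = TBW · (Na/145 − 1)
= 37.35 · (173/145 − 1)
= 37.35 · 0.1931
= 7.21 L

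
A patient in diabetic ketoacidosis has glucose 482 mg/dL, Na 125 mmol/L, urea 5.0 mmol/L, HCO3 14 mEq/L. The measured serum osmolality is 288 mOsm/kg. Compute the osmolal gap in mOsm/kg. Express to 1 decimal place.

Calculated osmolality = 2·Na + glucose/18 + urea
= 2·125 + 482/18 + 5
= 250 + 26.78 + 5
= 281.78 mOsm/kg ≈ 281.8 mOsm/kg
Osmolar gap = measured − calculated = 288 − 281.8 = 6.2 mOsm/kg

6.2 mOsm/kg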